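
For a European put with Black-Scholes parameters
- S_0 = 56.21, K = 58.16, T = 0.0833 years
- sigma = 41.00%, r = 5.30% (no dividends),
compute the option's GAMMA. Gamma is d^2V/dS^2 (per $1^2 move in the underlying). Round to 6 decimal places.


d1 = -0.1917205345; d2 = -0.3100536660
phi(d1) = 0.3916773304; exp(-qT) = 1.0000000000; exp(-rT) = 0.9955948313
Gamma = exp(-qT) * phi(d1) / (S * sigma * sqrt(T)) = 1.0000000000 * 0.3916773304 / (56.2100 * 0.4100 * 0.2886173938) = 0.058886

Answer: Gamma = 0.058886


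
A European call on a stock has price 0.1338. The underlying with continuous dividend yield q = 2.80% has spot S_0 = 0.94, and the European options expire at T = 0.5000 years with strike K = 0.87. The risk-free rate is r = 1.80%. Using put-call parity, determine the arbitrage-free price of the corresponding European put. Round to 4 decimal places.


Put-call parity: C - P = S_0 * exp(-qT) - K * exp(-rT).
S_0 * exp(-qT) = 0.9400 * 0.98609754 = 0.92693169
K * exp(-rT) = 0.8700 * 0.99104038 = 0.86220513
P = C - S*exp(-qT) + K*exp(-rT)
P = 0.1338 - 0.92693169 + 0.86220513 = 0.0691

Answer: Put price = 0.0691


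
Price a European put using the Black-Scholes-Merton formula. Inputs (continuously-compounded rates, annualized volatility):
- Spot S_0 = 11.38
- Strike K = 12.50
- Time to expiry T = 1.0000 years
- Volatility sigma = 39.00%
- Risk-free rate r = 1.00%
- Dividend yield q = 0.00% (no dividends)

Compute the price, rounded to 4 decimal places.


Answer: Price = 2.3759

Derivation:
d1 = (ln(S/K) + (r - q + 0.5*sigma^2) * T) / (sigma * sqrt(T)) = -0.02005440
d2 = d1 - sigma * sqrt(T) = -0.41005440
exp(-rT) = 0.99004983; exp(-qT) = 1.00000000
P = K * exp(-rT) * N(-d2) - S_0 * exp(-qT) * N(-d1)
N(-d1) = 0.50800001; N(-d2) = 0.65911698
P = 12.5000 * 0.99004983 * 0.65911698 - 11.3800 * 1.00000000 * 0.50800001 = 2.3759


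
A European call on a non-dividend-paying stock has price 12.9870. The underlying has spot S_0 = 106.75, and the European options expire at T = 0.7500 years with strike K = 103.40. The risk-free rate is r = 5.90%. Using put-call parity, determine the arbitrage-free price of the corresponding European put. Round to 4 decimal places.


Answer: Put price = 5.1613

Derivation:
Put-call parity: C - P = S_0 * exp(-qT) - K * exp(-rT).
S_0 * exp(-qT) = 106.7500 * 1.00000000 = 106.75000000
K * exp(-rT) = 103.4000 * 0.95671475 = 98.92430503
P = C - S*exp(-qT) + K*exp(-rT)
P = 12.9870 - 106.75000000 + 98.92430503 = 5.1613


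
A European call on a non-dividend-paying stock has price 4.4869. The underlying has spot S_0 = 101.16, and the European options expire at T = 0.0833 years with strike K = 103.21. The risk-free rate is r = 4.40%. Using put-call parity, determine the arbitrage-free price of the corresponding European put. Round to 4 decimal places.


Answer: Put price = 6.1593

Derivation:
Put-call parity: C - P = S_0 * exp(-qT) - K * exp(-rT).
S_0 * exp(-qT) = 101.1600 * 1.00000000 = 101.16000000
K * exp(-rT) = 103.2100 * 0.99634151 = 102.83240711
P = C - S*exp(-qT) + K*exp(-rT)
P = 4.4869 - 101.16000000 + 102.83240711 = 6.1593


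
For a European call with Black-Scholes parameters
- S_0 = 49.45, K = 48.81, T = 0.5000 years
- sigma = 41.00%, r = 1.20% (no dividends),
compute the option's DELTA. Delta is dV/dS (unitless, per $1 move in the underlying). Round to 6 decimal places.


d1 = 0.2105862236; d2 = -0.0793275567
phi(d1) = 0.3901937720; exp(-qT) = 1.0000000000; exp(-rT) = 0.9940179641
N(d1) = 0.5833949184
Delta = exp(-qT) * N(d1) = 1.0000000000 * 0.5833949184 = 0.583395

Answer: Delta = 0.583395


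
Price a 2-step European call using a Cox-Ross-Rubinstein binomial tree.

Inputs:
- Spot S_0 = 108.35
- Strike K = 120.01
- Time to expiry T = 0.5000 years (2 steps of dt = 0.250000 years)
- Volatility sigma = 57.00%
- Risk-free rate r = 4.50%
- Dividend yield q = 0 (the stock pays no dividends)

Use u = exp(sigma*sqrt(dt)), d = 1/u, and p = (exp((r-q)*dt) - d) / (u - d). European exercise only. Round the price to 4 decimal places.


Answer: Price = V(0,0) = 14.0980

Derivation:
dt = T/N = 0.250000
u = exp(sigma*sqrt(dt)) = 1.329762; d = 1/u = 0.752014
p = (exp((r-q)*dt) - d) / (u - d) = 0.448810
Discount per step: exp(-r*dt) = 0.988813
Stock lattice S(k, i) with i counting down-moves:
  k=0: S(0,0) = 108.3500
  k=1: S(1,0) = 144.0797; S(1,1) = 81.4807
  k=2: S(2,0) = 191.5917; S(2,1) = 108.3500; S(2,2) = 61.2747
Terminal payoffs V(N, i) = max(S_T - K, 0):
  V(2,0) = 71.581735; V(2,1) = 0.000000; V(2,2) = 0.000000
Backward induction: V(k, i) = exp(-r*dt) * [p * V(k+1, i) + (1-p) * V(k+1, i+1)].
  V(1,0) = exp(-r*dt) * [p*71.581735 + (1-p)*0.000000] = 31.767235
  V(1,1) = exp(-r*dt) * [p*0.000000 + (1-p)*0.000000] = 0.000000
  V(0,0) = exp(-r*dt) * [p*31.767235 + (1-p)*0.000000] = 14.097971


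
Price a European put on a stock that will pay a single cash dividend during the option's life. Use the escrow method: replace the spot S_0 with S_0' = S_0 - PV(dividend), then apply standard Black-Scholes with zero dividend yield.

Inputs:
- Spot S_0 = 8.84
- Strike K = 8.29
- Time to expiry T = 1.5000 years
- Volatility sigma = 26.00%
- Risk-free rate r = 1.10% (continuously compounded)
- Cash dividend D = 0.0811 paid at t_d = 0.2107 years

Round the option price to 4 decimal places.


Answer: Price = 0.7941

Derivation:
PV(D) = D * exp(-r * t_d) = 0.0811 * 0.99768498 = 0.08091225
S_0' = S_0 - PV(D) = 8.8400 - 0.08091225 = 8.75908775
d1 = (ln(S_0'/K) + (r + sigma^2/2)*T) / (sigma*sqrt(T)) = 0.38388464
d2 = d1 - sigma*sqrt(T) = 0.06545097
exp(-rT) = 0.98363538
N(-d1) = 0.35053198; N(-d2) = 0.47390747
P = K * exp(-rT) * N(-d2) - S_0' * N(-d1) = 8.2900 * 0.98363538 * 0.47390747 - 8.75908775 * 0.35053198 = 0.7941


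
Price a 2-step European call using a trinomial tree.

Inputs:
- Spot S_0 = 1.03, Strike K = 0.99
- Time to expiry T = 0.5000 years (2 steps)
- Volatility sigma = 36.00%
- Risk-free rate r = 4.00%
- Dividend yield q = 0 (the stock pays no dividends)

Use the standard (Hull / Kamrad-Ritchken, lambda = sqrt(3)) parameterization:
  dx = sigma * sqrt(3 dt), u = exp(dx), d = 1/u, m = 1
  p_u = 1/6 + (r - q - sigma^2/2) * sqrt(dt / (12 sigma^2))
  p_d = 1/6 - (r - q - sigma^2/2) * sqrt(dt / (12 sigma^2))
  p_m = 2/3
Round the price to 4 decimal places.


Answer: Price = V(0,0) = 0.1274

Derivation:
dt = T/N = 0.250000; dx = sigma*sqrt(3*dt) = 0.311769
u = exp(dx) = 1.365839; d = 1/u = 0.732151
p_u = 0.156723, p_m = 0.666667, p_d = 0.176610
Discount per step: exp(-r*dt) = 0.990050
Stock lattice S(k, j) with j the centered position index:
  k=0: S(0,+0) = 1.0300
  k=1: S(1,-1) = 0.7541; S(1,+0) = 1.0300; S(1,+1) = 1.4068
  k=2: S(2,-2) = 0.5521; S(2,-1) = 0.7541; S(2,+0) = 1.0300; S(2,+1) = 1.4068; S(2,+2) = 1.9215
Terminal payoffs V(N, j) = max(S_T - K, 0):
  V(2,-2) = 0.000000; V(2,-1) = 0.000000; V(2,+0) = 0.040000; V(2,+1) = 0.416815; V(2,+2) = 0.931483
Backward induction: V(k, j) = exp(-r*dt) * [p_u * V(k+1, j+1) + p_m * V(k+1, j) + p_d * V(k+1, j-1)]
  V(1,-1) = exp(-r*dt) * [p_u*0.040000 + p_m*0.000000 + p_d*0.000000] = 0.006207
  V(1,+0) = exp(-r*dt) * [p_u*0.416815 + p_m*0.040000 + p_d*0.000000] = 0.091076
  V(1,+1) = exp(-r*dt) * [p_u*0.931483 + p_m*0.416815 + p_d*0.040000] = 0.426638
  V(0,+0) = exp(-r*dt) * [p_u*0.426638 + p_m*0.091076 + p_d*0.006207] = 0.127397


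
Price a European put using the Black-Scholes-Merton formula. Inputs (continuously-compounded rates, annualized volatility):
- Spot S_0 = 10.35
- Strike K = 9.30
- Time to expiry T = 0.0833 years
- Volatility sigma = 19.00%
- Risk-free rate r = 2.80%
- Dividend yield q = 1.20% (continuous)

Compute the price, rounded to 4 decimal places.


Answer: Price = 0.0049

Derivation:
d1 = (ln(S/K) + (r - q + 0.5*sigma^2) * T) / (sigma * sqrt(T)) = 2.00244131
d2 = d1 - sigma * sqrt(T) = 1.94760401
exp(-rT) = 0.99767032; exp(-qT) = 0.99900090
P = K * exp(-rT) * N(-d2) - S_0 * exp(-qT) * N(-d1)
N(-d1) = 0.02261864; N(-d2) = 0.02573118
P = 9.3000 * 0.99767032 * 0.02573118 - 10.3500 * 0.99900090 * 0.02261864 = 0.0049


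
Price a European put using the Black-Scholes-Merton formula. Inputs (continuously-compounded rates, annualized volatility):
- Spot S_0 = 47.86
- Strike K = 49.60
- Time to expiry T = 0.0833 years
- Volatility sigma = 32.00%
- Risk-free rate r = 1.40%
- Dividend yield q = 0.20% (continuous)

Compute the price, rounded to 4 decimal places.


Answer: Price = 2.7638

Derivation:
d1 = (ln(S/K) + (r - q + 0.5*sigma^2) * T) / (sigma * sqrt(T)) = -0.32965563
d2 = d1 - sigma * sqrt(T) = -0.42201319
exp(-rT) = 0.99883448; exp(-qT) = 0.99983341
P = K * exp(-rT) * N(-d2) - S_0 * exp(-qT) * N(-d1)
N(-d1) = 0.62916991; N(-d2) = 0.66349231
P = 49.6000 * 0.99883448 * 0.66349231 - 47.8600 * 0.99983341 * 0.62916991 = 2.7638


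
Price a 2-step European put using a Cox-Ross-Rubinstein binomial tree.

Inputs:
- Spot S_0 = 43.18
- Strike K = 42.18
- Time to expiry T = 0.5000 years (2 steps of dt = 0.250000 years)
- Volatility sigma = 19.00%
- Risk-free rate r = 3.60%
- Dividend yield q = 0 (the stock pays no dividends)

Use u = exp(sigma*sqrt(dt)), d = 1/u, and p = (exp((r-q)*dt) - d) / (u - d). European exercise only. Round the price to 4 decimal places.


Answer: Price = V(0,0) = 1.4416

Derivation:
dt = T/N = 0.250000
u = exp(sigma*sqrt(dt)) = 1.099659; d = 1/u = 0.909373
p = (exp((r-q)*dt) - d) / (u - d) = 0.523779
Discount per step: exp(-r*dt) = 0.991040
Stock lattice S(k, i) with i counting down-moves:
  k=0: S(0,0) = 43.1800
  k=1: S(1,0) = 47.4833; S(1,1) = 39.2667
  k=2: S(2,0) = 52.2154; S(2,1) = 43.1800; S(2,2) = 35.7081
Terminal payoffs V(N, i) = max(K - S_T, 0):
  V(2,0) = 0.000000; V(2,1) = 0.000000; V(2,2) = 6.471905
Backward induction: V(k, i) = exp(-r*dt) * [p * V(k+1, i) + (1-p) * V(k+1, i+1)].
  V(1,0) = exp(-r*dt) * [p*0.000000 + (1-p)*0.000000] = 0.000000
  V(1,1) = exp(-r*dt) * [p*0.000000 + (1-p)*6.471905] = 3.054446
  V(0,0) = exp(-r*dt) * [p*0.000000 + (1-p)*3.054446] = 1.441560


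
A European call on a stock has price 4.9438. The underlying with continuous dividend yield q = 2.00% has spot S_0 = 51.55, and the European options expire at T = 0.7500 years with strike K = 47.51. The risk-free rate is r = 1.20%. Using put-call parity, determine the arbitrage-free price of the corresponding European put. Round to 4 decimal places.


Put-call parity: C - P = S_0 * exp(-qT) - K * exp(-rT).
S_0 * exp(-qT) = 51.5500 * 0.98511194 = 50.78252049
K * exp(-rT) = 47.5100 * 0.99104038 = 47.08432840
P = C - S*exp(-qT) + K*exp(-rT)
P = 4.9438 - 50.78252049 + 47.08432840 = 1.2456

Answer: Put price = 1.2456


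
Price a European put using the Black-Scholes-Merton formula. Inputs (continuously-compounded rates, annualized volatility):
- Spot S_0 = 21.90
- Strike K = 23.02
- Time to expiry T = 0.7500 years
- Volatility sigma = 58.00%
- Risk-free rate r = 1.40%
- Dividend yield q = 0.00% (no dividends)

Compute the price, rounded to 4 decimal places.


d1 = (ln(S/K) + (r - q + 0.5*sigma^2) * T) / (sigma * sqrt(T)) = 0.17275362
d2 = d1 - sigma * sqrt(T) = -0.32954111
exp(-rT) = 0.98955493; exp(-qT) = 1.00000000
P = K * exp(-rT) * N(-d2) - S_0 * exp(-qT) * N(-d1)
N(-d1) = 0.43142255; N(-d2) = 0.62912664
P = 23.0200 * 0.98955493 * 0.62912664 - 21.9000 * 1.00000000 * 0.43142255 = 4.8831

Answer: Price = 4.8831


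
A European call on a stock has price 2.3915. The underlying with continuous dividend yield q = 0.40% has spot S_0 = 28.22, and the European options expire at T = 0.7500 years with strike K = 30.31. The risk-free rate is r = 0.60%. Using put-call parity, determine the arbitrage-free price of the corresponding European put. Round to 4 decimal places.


Answer: Put price = 4.4299

Derivation:
Put-call parity: C - P = S_0 * exp(-qT) - K * exp(-rT).
S_0 * exp(-qT) = 28.2200 * 0.99700450 = 28.13546686
K * exp(-rT) = 30.3100 * 0.99551011 = 30.17391143
P = C - S*exp(-qT) + K*exp(-rT)
P = 2.3915 - 28.13546686 + 30.17391143 = 4.4299


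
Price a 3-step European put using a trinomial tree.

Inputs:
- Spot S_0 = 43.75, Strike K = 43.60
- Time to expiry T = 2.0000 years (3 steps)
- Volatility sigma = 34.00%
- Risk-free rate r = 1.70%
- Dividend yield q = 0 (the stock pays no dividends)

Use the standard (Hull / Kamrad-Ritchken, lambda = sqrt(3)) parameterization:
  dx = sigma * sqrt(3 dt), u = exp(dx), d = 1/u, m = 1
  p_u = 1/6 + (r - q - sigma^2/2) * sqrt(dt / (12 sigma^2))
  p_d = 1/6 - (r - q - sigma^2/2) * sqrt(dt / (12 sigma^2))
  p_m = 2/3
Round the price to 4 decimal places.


Answer: Price = V(0,0) = 6.6235

Derivation:
dt = T/N = 0.666667; dx = sigma*sqrt(3*dt) = 0.480833
u = exp(dx) = 1.617421; d = 1/u = 0.618268
p_u = 0.138382, p_m = 0.666667, p_d = 0.194951
Discount per step: exp(-r*dt) = 0.988731
Stock lattice S(k, j) with j the centered position index:
  k=0: S(0,+0) = 43.7500
  k=1: S(1,-1) = 27.0492; S(1,+0) = 43.7500; S(1,+1) = 70.7621
  k=2: S(2,-2) = 16.7237; S(2,-1) = 27.0492; S(2,+0) = 43.7500; S(2,+1) = 70.7621; S(2,+2) = 114.4522
  k=3: S(3,-3) = 10.3397; S(3,-2) = 16.7237; S(3,-1) = 27.0492; S(3,+0) = 43.7500; S(3,+1) = 70.7621; S(3,+2) = 114.4522; S(3,+3) = 185.1173
Terminal payoffs V(N, j) = max(K - S_T, 0):
  V(3,-3) = 33.260270; V(3,-2) = 26.876308; V(3,-1) = 16.550757; V(3,+0) = 0.000000; V(3,+1) = 0.000000; V(3,+2) = 0.000000; V(3,+3) = 0.000000
Backward induction: V(k, j) = exp(-r*dt) * [p_u * V(k+1, j+1) + p_m * V(k+1, j) + p_d * V(k+1, j-1)]
  V(2,-2) = exp(-r*dt) * [p_u*16.550757 + p_m*26.876308 + p_d*33.260270] = 26.391191
  V(2,-1) = exp(-r*dt) * [p_u*0.000000 + p_m*16.550757 + p_d*26.876308] = 16.090009
  V(2,+0) = exp(-r*dt) * [p_u*0.000000 + p_m*0.000000 + p_d*16.550757] = 3.190224
  V(2,+1) = exp(-r*dt) * [p_u*0.000000 + p_m*0.000000 + p_d*0.000000] = 0.000000
  V(2,+2) = exp(-r*dt) * [p_u*0.000000 + p_m*0.000000 + p_d*0.000000] = 0.000000
  V(1,-1) = exp(-r*dt) * [p_u*3.190224 + p_m*16.090009 + p_d*26.391191] = 16.129293
  V(1,+0) = exp(-r*dt) * [p_u*0.000000 + p_m*3.190224 + p_d*16.090009] = 5.204261
  V(1,+1) = exp(-r*dt) * [p_u*0.000000 + p_m*0.000000 + p_d*3.190224] = 0.614928
  V(0,+0) = exp(-r*dt) * [p_u*0.614928 + p_m*5.204261 + p_d*16.129293] = 6.623530


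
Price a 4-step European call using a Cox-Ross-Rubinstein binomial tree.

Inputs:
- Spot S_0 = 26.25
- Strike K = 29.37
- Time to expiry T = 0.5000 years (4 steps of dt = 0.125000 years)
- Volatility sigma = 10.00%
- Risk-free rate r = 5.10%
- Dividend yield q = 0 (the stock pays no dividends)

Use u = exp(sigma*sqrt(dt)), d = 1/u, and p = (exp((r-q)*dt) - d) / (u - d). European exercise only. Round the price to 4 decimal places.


Answer: Price = V(0,0) = 0.0968

Derivation:
dt = T/N = 0.125000
u = exp(sigma*sqrt(dt)) = 1.035988; d = 1/u = 0.965262
p = (exp((r-q)*dt) - d) / (u - d) = 0.581587
Discount per step: exp(-r*dt) = 0.993645
Stock lattice S(k, i) with i counting down-moves:
  k=0: S(0,0) = 26.2500
  k=1: S(1,0) = 27.1947; S(1,1) = 25.3381
  k=2: S(2,0) = 28.1734; S(2,1) = 26.2500; S(2,2) = 24.4579
  k=3: S(3,0) = 29.1873; S(3,1) = 27.1947; S(3,2) = 25.3381; S(3,3) = 23.6083
  k=4: S(4,0) = 30.2376; S(4,1) = 28.1734; S(4,2) = 26.2500; S(4,3) = 24.4579; S(4,4) = 22.7882
Terminal payoffs V(N, i) = max(S_T - K, 0):
  V(4,0) = 0.867635; V(4,1) = 0.000000; V(4,2) = 0.000000; V(4,3) = 0.000000; V(4,4) = 0.000000
Backward induction: V(k, i) = exp(-r*dt) * [p * V(k+1, i) + (1-p) * V(k+1, i+1)].
  V(3,0) = exp(-r*dt) * [p*0.867635 + (1-p)*0.000000] = 0.501399
  V(3,1) = exp(-r*dt) * [p*0.000000 + (1-p)*0.000000] = 0.000000
  V(3,2) = exp(-r*dt) * [p*0.000000 + (1-p)*0.000000] = 0.000000
  V(3,3) = exp(-r*dt) * [p*0.000000 + (1-p)*0.000000] = 0.000000
  V(2,0) = exp(-r*dt) * [p*0.501399 + (1-p)*0.000000] = 0.289754
  V(2,1) = exp(-r*dt) * [p*0.000000 + (1-p)*0.000000] = 0.000000
  V(2,2) = exp(-r*dt) * [p*0.000000 + (1-p)*0.000000] = 0.000000
  V(1,0) = exp(-r*dt) * [p*0.289754 + (1-p)*0.000000] = 0.167447
  V(1,1) = exp(-r*dt) * [p*0.000000 + (1-p)*0.000000] = 0.000000
  V(0,0) = exp(-r*dt) * [p*0.167447 + (1-p)*0.000000] = 0.096766


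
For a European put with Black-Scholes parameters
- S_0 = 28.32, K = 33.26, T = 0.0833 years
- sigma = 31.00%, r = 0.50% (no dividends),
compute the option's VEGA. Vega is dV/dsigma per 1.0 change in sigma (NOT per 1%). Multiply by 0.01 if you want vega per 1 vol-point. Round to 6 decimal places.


d1 = -1.7476886892; d2 = -1.8371600813
phi(d1) = 0.0866267681; exp(-qT) = 1.0000000000; exp(-rT) = 0.9995835867
Vega = S * exp(-qT) * phi(d1) * sqrt(T) = 28.3200 * 1.0000000000 * 0.0866267681 * 0.2886173938 = 0.708056

Answer: Vega = 0.708056


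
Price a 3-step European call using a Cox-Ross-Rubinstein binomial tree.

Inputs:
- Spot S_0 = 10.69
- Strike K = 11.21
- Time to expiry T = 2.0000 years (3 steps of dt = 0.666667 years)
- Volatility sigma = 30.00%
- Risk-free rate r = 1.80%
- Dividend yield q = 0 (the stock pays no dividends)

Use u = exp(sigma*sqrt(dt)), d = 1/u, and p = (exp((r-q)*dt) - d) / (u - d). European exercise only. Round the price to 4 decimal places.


dt = T/N = 0.666667
u = exp(sigma*sqrt(dt)) = 1.277556; d = 1/u = 0.782744
p = (exp((r-q)*dt) - d) / (u - d) = 0.463465
Discount per step: exp(-r*dt) = 0.988072
Stock lattice S(k, i) with i counting down-moves:
  k=0: S(0,0) = 10.6900
  k=1: S(1,0) = 13.6571; S(1,1) = 8.3675
  k=2: S(2,0) = 17.4477; S(2,1) = 10.6900; S(2,2) = 6.5496
  k=3: S(3,0) = 22.2904; S(3,1) = 13.6571; S(3,2) = 8.3675; S(3,3) = 5.1267
Terminal payoffs V(N, i) = max(S_T - K, 0):
  V(3,0) = 11.080390; V(3,1) = 2.447075; V(3,2) = 0.000000; V(3,3) = 0.000000
Backward induction: V(k, i) = exp(-r*dt) * [p * V(k+1, i) + (1-p) * V(k+1, i+1)].
  V(2,0) = exp(-r*dt) * [p*11.080390 + (1-p)*2.447075] = 6.371396
  V(2,1) = exp(-r*dt) * [p*2.447075 + (1-p)*0.000000] = 1.120605
  V(2,2) = exp(-r*dt) * [p*0.000000 + (1-p)*0.000000] = 0.000000
  V(1,0) = exp(-r*dt) * [p*6.371396 + (1-p)*1.120605] = 3.511767
  V(1,1) = exp(-r*dt) * [p*1.120605 + (1-p)*0.000000] = 0.513166
  V(0,0) = exp(-r*dt) * [p*3.511767 + (1-p)*0.513166] = 1.880214

Answer: Price = V(0,0) = 1.8802


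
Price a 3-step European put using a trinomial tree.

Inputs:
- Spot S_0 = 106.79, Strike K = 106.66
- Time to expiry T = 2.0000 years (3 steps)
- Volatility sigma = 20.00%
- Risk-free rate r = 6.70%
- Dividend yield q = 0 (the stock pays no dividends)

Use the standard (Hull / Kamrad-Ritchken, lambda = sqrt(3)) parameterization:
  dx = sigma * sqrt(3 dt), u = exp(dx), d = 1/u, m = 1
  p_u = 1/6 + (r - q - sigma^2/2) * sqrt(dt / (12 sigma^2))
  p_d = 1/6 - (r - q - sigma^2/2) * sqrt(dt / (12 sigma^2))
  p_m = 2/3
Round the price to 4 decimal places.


dt = T/N = 0.666667; dx = sigma*sqrt(3*dt) = 0.282843
u = exp(dx) = 1.326896; d = 1/u = 0.753638
p_u = 0.222057, p_m = 0.666667, p_d = 0.111277
Discount per step: exp(-r*dt) = 0.956316
Stock lattice S(k, j) with j the centered position index:
  k=0: S(0,+0) = 106.7900
  k=1: S(1,-1) = 80.4810; S(1,+0) = 106.7900; S(1,+1) = 141.6993
  k=2: S(2,-2) = 60.6536; S(2,-1) = 80.4810; S(2,+0) = 106.7900; S(2,+1) = 141.6993; S(2,+2) = 188.0203
  k=3: S(3,-3) = 45.7109; S(3,-2) = 60.6536; S(3,-1) = 80.4810; S(3,+0) = 106.7900; S(3,+1) = 141.6993; S(3,+2) = 188.0203; S(3,+3) = 249.4834
Terminal payoffs V(N, j) = max(K - S_T, 0):
  V(3,-3) = 60.949129; V(3,-2) = 46.006408; V(3,-1) = 26.178964; V(3,+0) = 0.000000; V(3,+1) = 0.000000; V(3,+2) = 0.000000; V(3,+3) = 0.000000
Backward induction: V(k, j) = exp(-r*dt) * [p_u * V(k+1, j+1) + p_m * V(k+1, j) + p_d * V(k+1, j-1)]
  V(2,-2) = exp(-r*dt) * [p_u*26.178964 + p_m*46.006408 + p_d*60.949129] = 41.376327
  V(2,-1) = exp(-r*dt) * [p_u*0.000000 + p_m*26.178964 + p_d*46.006408] = 21.586047
  V(2,+0) = exp(-r*dt) * [p_u*0.000000 + p_m*0.000000 + p_d*26.178964] = 2.785851
  V(2,+1) = exp(-r*dt) * [p_u*0.000000 + p_m*0.000000 + p_d*0.000000] = 0.000000
  V(2,+2) = exp(-r*dt) * [p_u*0.000000 + p_m*0.000000 + p_d*0.000000] = 0.000000
  V(1,-1) = exp(-r*dt) * [p_u*2.785851 + p_m*21.586047 + p_d*41.376327] = 18.756740
  V(1,+0) = exp(-r*dt) * [p_u*0.000000 + p_m*2.785851 + p_d*21.586047] = 4.073196
  V(1,+1) = exp(-r*dt) * [p_u*0.000000 + p_m*0.000000 + p_d*2.785851] = 0.296458
  V(0,+0) = exp(-r*dt) * [p_u*0.296458 + p_m*4.073196 + p_d*18.756740] = 4.655808

Answer: Price = V(0,0) = 4.6558


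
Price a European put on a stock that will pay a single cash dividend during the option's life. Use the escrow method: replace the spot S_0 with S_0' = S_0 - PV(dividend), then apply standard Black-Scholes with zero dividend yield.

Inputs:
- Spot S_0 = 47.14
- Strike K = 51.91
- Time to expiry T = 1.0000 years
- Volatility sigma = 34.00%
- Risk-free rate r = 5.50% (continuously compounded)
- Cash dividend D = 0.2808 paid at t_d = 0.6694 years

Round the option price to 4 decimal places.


PV(D) = D * exp(-r * t_d) = 0.2808 * 0.96385250 = 0.27064978
S_0' = S_0 - PV(D) = 47.1400 - 0.27064978 = 46.86935022
d1 = (ln(S_0'/K) + (r + sigma^2/2)*T) / (sigma*sqrt(T)) = 0.03133088
d2 = d1 - sigma*sqrt(T) = -0.30866912
exp(-rT) = 0.94648515
N(-d1) = 0.48750283; N(-d2) = 0.62121338
P = K * exp(-rT) * N(-d2) - S_0' * N(-d1) = 51.9100 * 0.94648515 * 0.62121338 - 46.86935022 * 0.48750283 = 7.6725

Answer: Price = 7.6725


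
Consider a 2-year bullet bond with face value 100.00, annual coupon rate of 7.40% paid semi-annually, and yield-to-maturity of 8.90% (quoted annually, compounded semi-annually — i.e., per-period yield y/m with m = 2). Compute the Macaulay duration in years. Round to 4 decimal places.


Answer: Macaulay duration = 1.8939 years

Derivation:
Coupon per period c = face * coupon_rate / m = 3.700000
Periods per year m = 2; per-period yield y/m = 0.044500
Number of cashflows N = 4
Cashflows (t years, CF_t, discount factor 1/(1+y/m)^(m*t), PV):
  t = 0.5000: CF_t = 3.700000, DF = 0.957396, PV = 3.542365
  t = 1.0000: CF_t = 3.700000, DF = 0.916607, PV = 3.391445
  t = 1.5000: CF_t = 3.700000, DF = 0.877556, PV = 3.246956
  t = 2.0000: CF_t = 103.700000, DF = 0.840168, PV = 87.125439
Price P = sum_t PV_t = 97.306205
Macaulay numerator sum_t t * PV_t:
  t * PV_t at t = 0.5000: 1.771182
  t * PV_t at t = 1.0000: 3.391445
  t * PV_t at t = 1.5000: 4.870434
  t * PV_t at t = 2.0000: 174.250878
Macaulay duration D = (sum_t t * PV_t) / P = 184.283940 / 97.306205 = 1.893856


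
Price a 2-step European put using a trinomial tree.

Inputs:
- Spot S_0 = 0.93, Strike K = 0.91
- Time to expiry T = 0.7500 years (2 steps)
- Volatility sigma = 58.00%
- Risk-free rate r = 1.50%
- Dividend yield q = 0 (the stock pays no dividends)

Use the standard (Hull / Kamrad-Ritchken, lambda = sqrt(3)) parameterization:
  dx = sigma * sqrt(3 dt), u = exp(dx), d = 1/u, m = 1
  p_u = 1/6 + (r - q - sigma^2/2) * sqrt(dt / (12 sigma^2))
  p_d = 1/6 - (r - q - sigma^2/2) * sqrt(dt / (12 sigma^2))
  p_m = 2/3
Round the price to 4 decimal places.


dt = T/N = 0.375000; dx = sigma*sqrt(3*dt) = 0.615183
u = exp(dx) = 1.849995; d = 1/u = 0.540542
p_u = 0.119973, p_m = 0.666667, p_d = 0.213360
Discount per step: exp(-r*dt) = 0.994391
Stock lattice S(k, j) with j the centered position index:
  k=0: S(0,+0) = 0.9300
  k=1: S(1,-1) = 0.5027; S(1,+0) = 0.9300; S(1,+1) = 1.7205
  k=2: S(2,-2) = 0.2717; S(2,-1) = 0.5027; S(2,+0) = 0.9300; S(2,+1) = 1.7205; S(2,+2) = 3.1829
Terminal payoffs V(N, j) = max(K - S_T, 0):
  V(2,-2) = 0.638267; V(2,-1) = 0.407296; V(2,+0) = 0.000000; V(2,+1) = 0.000000; V(2,+2) = 0.000000
Backward induction: V(k, j) = exp(-r*dt) * [p_u * V(k+1, j+1) + p_m * V(k+1, j) + p_d * V(k+1, j-1)]
  V(1,-1) = exp(-r*dt) * [p_u*0.000000 + p_m*0.407296 + p_d*0.638267] = 0.405424
  V(1,+0) = exp(-r*dt) * [p_u*0.000000 + p_m*0.000000 + p_d*0.407296] = 0.086413
  V(1,+1) = exp(-r*dt) * [p_u*0.000000 + p_m*0.000000 + p_d*0.000000] = 0.000000
  V(0,+0) = exp(-r*dt) * [p_u*0.000000 + p_m*0.086413 + p_d*0.405424] = 0.143302

Answer: Price = V(0,0) = 0.1433


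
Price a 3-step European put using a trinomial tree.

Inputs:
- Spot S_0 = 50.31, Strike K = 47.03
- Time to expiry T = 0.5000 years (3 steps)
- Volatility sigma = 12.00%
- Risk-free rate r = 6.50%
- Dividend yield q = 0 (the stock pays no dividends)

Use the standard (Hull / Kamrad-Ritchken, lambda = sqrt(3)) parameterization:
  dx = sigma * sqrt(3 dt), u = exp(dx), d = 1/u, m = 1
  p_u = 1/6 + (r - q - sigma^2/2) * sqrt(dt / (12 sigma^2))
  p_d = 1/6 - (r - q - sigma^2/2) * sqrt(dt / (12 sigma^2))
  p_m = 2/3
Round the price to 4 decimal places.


dt = T/N = 0.166667; dx = sigma*sqrt(3*dt) = 0.084853
u = exp(dx) = 1.088557; d = 1/u = 0.918647
p_u = 0.223432, p_m = 0.666667, p_d = 0.109902
Discount per step: exp(-r*dt) = 0.989225
Stock lattice S(k, j) with j the centered position index:
  k=0: S(0,+0) = 50.3100
  k=1: S(1,-1) = 46.2172; S(1,+0) = 50.3100; S(1,+1) = 54.7653
  k=2: S(2,-2) = 42.4573; S(2,-1) = 46.2172; S(2,+0) = 50.3100; S(2,+1) = 54.7653; S(2,+2) = 59.6151
  k=3: S(3,-3) = 39.0033; S(3,-2) = 42.4573; S(3,-1) = 46.2172; S(3,+0) = 50.3100; S(3,+1) = 54.7653; S(3,+2) = 59.6151; S(3,+3) = 64.8945
Terminal payoffs V(N, j) = max(K - S_T, 0):
  V(3,-3) = 8.026733; V(3,-2) = 4.572727; V(3,-1) = 0.812845; V(3,+0) = 0.000000; V(3,+1) = 0.000000; V(3,+2) = 0.000000; V(3,+3) = 0.000000
Backward induction: V(k, j) = exp(-r*dt) * [p_u * V(k+1, j+1) + p_m * V(k+1, j) + p_d * V(k+1, j-1)]
  V(2,-2) = exp(-r*dt) * [p_u*0.812845 + p_m*4.572727 + p_d*8.026733] = 4.067942
  V(2,-1) = exp(-r*dt) * [p_u*0.000000 + p_m*0.812845 + p_d*4.572727] = 1.033193
  V(2,+0) = exp(-r*dt) * [p_u*0.000000 + p_m*0.000000 + p_d*0.812845] = 0.088370
  V(2,+1) = exp(-r*dt) * [p_u*0.000000 + p_m*0.000000 + p_d*0.000000] = 0.000000
  V(2,+2) = exp(-r*dt) * [p_u*0.000000 + p_m*0.000000 + p_d*0.000000] = 0.000000
  V(1,-1) = exp(-r*dt) * [p_u*0.088370 + p_m*1.033193 + p_d*4.067942] = 1.143163
  V(1,+0) = exp(-r*dt) * [p_u*0.000000 + p_m*0.088370 + p_d*1.033193] = 0.170605
  V(1,+1) = exp(-r*dt) * [p_u*0.000000 + p_m*0.000000 + p_d*0.088370] = 0.009607
  V(0,+0) = exp(-r*dt) * [p_u*0.009607 + p_m*0.170605 + p_d*1.143163] = 0.238917

Answer: Price = V(0,0) = 0.2389


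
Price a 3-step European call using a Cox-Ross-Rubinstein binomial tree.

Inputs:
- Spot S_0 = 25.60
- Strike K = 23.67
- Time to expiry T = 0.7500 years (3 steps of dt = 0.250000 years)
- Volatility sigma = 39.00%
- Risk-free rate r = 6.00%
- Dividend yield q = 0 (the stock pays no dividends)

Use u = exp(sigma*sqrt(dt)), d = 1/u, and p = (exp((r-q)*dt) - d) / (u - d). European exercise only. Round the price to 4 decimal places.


dt = T/N = 0.250000
u = exp(sigma*sqrt(dt)) = 1.215311; d = 1/u = 0.822835
p = (exp((r-q)*dt) - d) / (u - d) = 0.489911
Discount per step: exp(-r*dt) = 0.985112
Stock lattice S(k, i) with i counting down-moves:
  k=0: S(0,0) = 25.6000
  k=1: S(1,0) = 31.1120; S(1,1) = 21.0646
  k=2: S(2,0) = 37.8107; S(2,1) = 25.6000; S(2,2) = 17.3327
  k=3: S(3,0) = 45.9518; S(3,1) = 31.1120; S(3,2) = 21.0646; S(3,3) = 14.2619
Terminal payoffs V(N, i) = max(S_T - K, 0):
  V(3,0) = 22.281769; V(3,1) = 7.441961; V(3,2) = 0.000000; V(3,3) = 0.000000
Backward induction: V(k, i) = exp(-r*dt) * [p * V(k+1, i) + (1-p) * V(k+1, i+1)].
  V(2,0) = exp(-r*dt) * [p*22.281769 + (1-p)*7.441961] = 14.493109
  V(2,1) = exp(-r*dt) * [p*7.441961 + (1-p)*0.000000] = 3.591617
  V(2,2) = exp(-r*dt) * [p*0.000000 + (1-p)*0.000000] = 0.000000
  V(1,0) = exp(-r*dt) * [p*14.493109 + (1-p)*3.591617] = 8.799390
  V(1,1) = exp(-r*dt) * [p*3.591617 + (1-p)*0.000000] = 1.733376
  V(0,0) = exp(-r*dt) * [p*8.799390 + (1-p)*1.733376] = 5.117748

Answer: Price = V(0,0) = 5.1177


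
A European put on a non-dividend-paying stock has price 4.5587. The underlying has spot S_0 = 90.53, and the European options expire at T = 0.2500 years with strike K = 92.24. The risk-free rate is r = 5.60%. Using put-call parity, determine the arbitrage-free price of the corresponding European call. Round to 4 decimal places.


Put-call parity: C - P = S_0 * exp(-qT) - K * exp(-rT).
S_0 * exp(-qT) = 90.5300 * 1.00000000 = 90.53000000
K * exp(-rT) = 92.2400 * 0.98609754 = 90.95763748
C = P + S*exp(-qT) - K*exp(-rT)
C = 4.5587 + 90.53000000 - 90.95763748 = 4.1311

Answer: Call price = 4.1311


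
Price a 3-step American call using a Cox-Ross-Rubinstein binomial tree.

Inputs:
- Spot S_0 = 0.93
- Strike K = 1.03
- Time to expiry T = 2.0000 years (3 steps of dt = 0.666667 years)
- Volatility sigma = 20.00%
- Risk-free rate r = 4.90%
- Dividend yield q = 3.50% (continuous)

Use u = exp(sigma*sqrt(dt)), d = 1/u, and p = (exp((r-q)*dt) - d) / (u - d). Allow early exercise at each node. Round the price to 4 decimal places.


Answer: Price = V(0,0) = 0.0729

Derivation:
dt = T/N = 0.666667
u = exp(sigma*sqrt(dt)) = 1.177389; d = 1/u = 0.849337
p = (exp((r-q)*dt) - d) / (u - d) = 0.487850
Discount per step: exp(-r*dt) = 0.967861
Stock lattice S(k, i) with i counting down-moves:
  k=0: S(0,0) = 0.9300
  k=1: S(1,0) = 1.0950; S(1,1) = 0.7899
  k=2: S(2,0) = 1.2892; S(2,1) = 0.9300; S(2,2) = 0.6709
  k=3: S(3,0) = 1.5179; S(3,1) = 1.0950; S(3,2) = 0.7899; S(3,3) = 0.5698
Terminal payoffs V(N, i) = max(S_T - K, 0):
  V(3,0) = 0.487899; V(3,1) = 0.064972; V(3,2) = 0.000000; V(3,3) = 0.000000
Backward induction: V(k, i) = exp(-r*dt) * [p * V(k+1, i) + (1-p) * V(k+1, i+1)]; then take max(V_cont, immediate exercise) for American.
  V(2,0) = exp(-r*dt) * [p*0.487899 + (1-p)*0.064972] = 0.262578; exercise = 0.259208; V(2,0) = max -> 0.262578
  V(2,1) = exp(-r*dt) * [p*0.064972 + (1-p)*0.000000] = 0.030678; exercise = 0.000000; V(2,1) = max -> 0.030678
  V(2,2) = exp(-r*dt) * [p*0.000000 + (1-p)*0.000000] = 0.000000; exercise = 0.000000; V(2,2) = max -> 0.000000
  V(1,0) = exp(-r*dt) * [p*0.262578 + (1-p)*0.030678] = 0.139188; exercise = 0.064972; V(1,0) = max -> 0.139188
  V(1,1) = exp(-r*dt) * [p*0.030678 + (1-p)*0.000000] = 0.014485; exercise = 0.000000; V(1,1) = max -> 0.014485
  V(0,0) = exp(-r*dt) * [p*0.139188 + (1-p)*0.014485] = 0.072901; exercise = 0.000000; V(0,0) = max -> 0.072901


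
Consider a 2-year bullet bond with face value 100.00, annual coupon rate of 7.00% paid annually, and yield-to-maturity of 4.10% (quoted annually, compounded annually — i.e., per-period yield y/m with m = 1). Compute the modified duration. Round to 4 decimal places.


Coupon per period c = face * coupon_rate / m = 7.000000
Periods per year m = 1; per-period yield y/m = 0.041000
Number of cashflows N = 2
Cashflows (t years, CF_t, discount factor 1/(1+y/m)^(m*t), PV):
  t = 1.0000: CF_t = 7.000000, DF = 0.960615, PV = 6.724304
  t = 2.0000: CF_t = 107.000000, DF = 0.922781, PV = 98.737544
Price P = sum_t PV_t = 105.461847
First compute Macaulay numerator sum_t t * PV_t:
  t * PV_t at t = 1.0000: 6.724304
  t * PV_t at t = 2.0000: 197.475087
Macaulay duration D = 204.199391 / 105.461847 = 1.936239
Modified duration = D / (1 + y/m) = 1.936239 / (1 + 0.041000) = 1.859980

Answer: Modified duration = 1.8600


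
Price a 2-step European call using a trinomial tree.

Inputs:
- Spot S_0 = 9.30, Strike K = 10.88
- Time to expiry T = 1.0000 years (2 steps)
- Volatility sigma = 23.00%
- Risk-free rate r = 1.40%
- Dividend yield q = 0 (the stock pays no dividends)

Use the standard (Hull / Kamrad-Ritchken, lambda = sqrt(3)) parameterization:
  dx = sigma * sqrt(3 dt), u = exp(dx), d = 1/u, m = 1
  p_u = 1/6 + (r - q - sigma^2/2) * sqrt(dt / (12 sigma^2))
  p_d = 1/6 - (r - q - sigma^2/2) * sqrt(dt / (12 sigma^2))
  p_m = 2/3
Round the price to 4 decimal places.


dt = T/N = 0.500000; dx = sigma*sqrt(3*dt) = 0.281691
u = exp(dx) = 1.325370; d = 1/u = 0.754507
p_u = 0.155617, p_m = 0.666667, p_d = 0.177716
Discount per step: exp(-r*dt) = 0.993024
Stock lattice S(k, j) with j the centered position index:
  k=0: S(0,+0) = 9.3000
  k=1: S(1,-1) = 7.0169; S(1,+0) = 9.3000; S(1,+1) = 12.3259
  k=2: S(2,-2) = 5.2943; S(2,-1) = 7.0169; S(2,+0) = 9.3000; S(2,+1) = 12.3259; S(2,+2) = 16.3364
Terminal payoffs V(N, j) = max(S_T - K, 0):
  V(2,-2) = 0.000000; V(2,-1) = 0.000000; V(2,+0) = 0.000000; V(2,+1) = 1.445937; V(2,+2) = 5.456421
Backward induction: V(k, j) = exp(-r*dt) * [p_u * V(k+1, j+1) + p_m * V(k+1, j) + p_d * V(k+1, j-1)]
  V(1,-1) = exp(-r*dt) * [p_u*0.000000 + p_m*0.000000 + p_d*0.000000] = 0.000000
  V(1,+0) = exp(-r*dt) * [p_u*1.445937 + p_m*0.000000 + p_d*0.000000] = 0.223443
  V(1,+1) = exp(-r*dt) * [p_u*5.456421 + p_m*1.445937 + p_d*0.000000] = 1.800424
  V(0,+0) = exp(-r*dt) * [p_u*1.800424 + p_m*0.223443 + p_d*0.000000] = 0.426146

Answer: Price = V(0,0) = 0.4261


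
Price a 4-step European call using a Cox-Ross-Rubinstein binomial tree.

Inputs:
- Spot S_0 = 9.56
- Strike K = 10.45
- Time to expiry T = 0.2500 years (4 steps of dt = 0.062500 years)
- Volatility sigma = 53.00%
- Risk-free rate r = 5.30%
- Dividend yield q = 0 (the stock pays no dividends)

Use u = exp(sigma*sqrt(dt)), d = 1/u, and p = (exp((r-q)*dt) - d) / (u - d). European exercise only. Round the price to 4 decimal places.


Answer: Price = V(0,0) = 0.7572

Derivation:
dt = T/N = 0.062500
u = exp(sigma*sqrt(dt)) = 1.141679; d = 1/u = 0.875903
p = (exp((r-q)*dt) - d) / (u - d) = 0.479408
Discount per step: exp(-r*dt) = 0.996693
Stock lattice S(k, i) with i counting down-moves:
  k=0: S(0,0) = 9.5600
  k=1: S(1,0) = 10.9145; S(1,1) = 8.3736
  k=2: S(2,0) = 12.4608; S(2,1) = 9.5600; S(2,2) = 7.3345
  k=3: S(3,0) = 14.2262; S(3,1) = 10.9145; S(3,2) = 8.3736; S(3,3) = 6.4243
  k=4: S(4,0) = 16.2418; S(4,1) = 12.4608; S(4,2) = 9.5600; S(4,3) = 7.3345; S(4,4) = 5.6271
Terminal payoffs V(N, i) = max(S_T - K, 0):
  V(4,0) = 5.791793; V(4,1) = 2.010800; V(4,2) = 0.000000; V(4,3) = 0.000000; V(4,4) = 0.000000
Backward induction: V(k, i) = exp(-r*dt) * [p * V(k+1, i) + (1-p) * V(k+1, i+1)].
  V(3,0) = exp(-r*dt) * [p*5.791793 + (1-p)*2.010800] = 3.810792
  V(3,1) = exp(-r*dt) * [p*2.010800 + (1-p)*0.000000] = 0.960805
  V(3,2) = exp(-r*dt) * [p*0.000000 + (1-p)*0.000000] = 0.000000
  V(3,3) = exp(-r*dt) * [p*0.000000 + (1-p)*0.000000] = 0.000000
  V(2,0) = exp(-r*dt) * [p*3.810792 + (1-p)*0.960805] = 2.319415
  V(2,1) = exp(-r*dt) * [p*0.960805 + (1-p)*0.000000] = 0.459094
  V(2,2) = exp(-r*dt) * [p*0.000000 + (1-p)*0.000000] = 0.000000
  V(1,0) = exp(-r*dt) * [p*2.319415 + (1-p)*0.459094] = 1.346478
  V(1,1) = exp(-r*dt) * [p*0.459094 + (1-p)*0.000000] = 0.219365
  V(0,0) = exp(-r*dt) * [p*1.346478 + (1-p)*0.219365] = 0.757199


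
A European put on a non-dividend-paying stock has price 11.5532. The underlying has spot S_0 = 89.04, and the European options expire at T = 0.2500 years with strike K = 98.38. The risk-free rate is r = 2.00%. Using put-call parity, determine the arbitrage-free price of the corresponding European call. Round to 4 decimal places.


Put-call parity: C - P = S_0 * exp(-qT) - K * exp(-rT).
S_0 * exp(-qT) = 89.0400 * 1.00000000 = 89.04000000
K * exp(-rT) = 98.3800 * 0.99501248 = 97.88932770
C = P + S*exp(-qT) - K*exp(-rT)
C = 11.5532 + 89.04000000 - 97.88932770 = 2.7039

Answer: Call price = 2.7039


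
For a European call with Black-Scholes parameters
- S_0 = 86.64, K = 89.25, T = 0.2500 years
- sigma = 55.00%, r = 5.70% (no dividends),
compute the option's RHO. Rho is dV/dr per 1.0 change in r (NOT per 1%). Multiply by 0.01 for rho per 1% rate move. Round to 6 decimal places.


Answer: Rho = 9.309954

Derivation:
d1 = 0.0813915710; d2 = -0.1936084290
phi(d1) = 0.3976230524; exp(-qT) = 1.0000000000; exp(-rT) = 0.9858510507
N(d2) = 0.4232412489
Rho = K*T*exp(-rT)*N(d2) = 89.2500 * 0.2500 * 0.9858510507 * 0.4232412489 = 9.309954


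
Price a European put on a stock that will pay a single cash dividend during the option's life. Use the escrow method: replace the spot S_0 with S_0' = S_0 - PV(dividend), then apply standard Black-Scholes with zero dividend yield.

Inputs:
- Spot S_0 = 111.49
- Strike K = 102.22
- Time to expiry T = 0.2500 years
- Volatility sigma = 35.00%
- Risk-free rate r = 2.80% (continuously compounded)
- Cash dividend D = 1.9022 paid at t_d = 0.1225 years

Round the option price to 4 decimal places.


PV(D) = D * exp(-r * t_d) = 1.9022 * 0.99657588 = 1.89568663
S_0' = S_0 - PV(D) = 111.4900 - 1.89568663 = 109.59431337
d1 = (ln(S_0'/K) + (r + sigma^2/2)*T) / (sigma*sqrt(T)) = 0.52554648
d2 = d1 - sigma*sqrt(T) = 0.35054648
exp(-rT) = 0.99302444
N(-d1) = 0.29960167; N(-d2) = 0.36296431
P = K * exp(-rT) * N(-d2) - S_0' * N(-d1) = 102.2200 * 0.99302444 * 0.36296431 - 109.59431337 * 0.29960167 = 4.0088

Answer: Price = 4.0088


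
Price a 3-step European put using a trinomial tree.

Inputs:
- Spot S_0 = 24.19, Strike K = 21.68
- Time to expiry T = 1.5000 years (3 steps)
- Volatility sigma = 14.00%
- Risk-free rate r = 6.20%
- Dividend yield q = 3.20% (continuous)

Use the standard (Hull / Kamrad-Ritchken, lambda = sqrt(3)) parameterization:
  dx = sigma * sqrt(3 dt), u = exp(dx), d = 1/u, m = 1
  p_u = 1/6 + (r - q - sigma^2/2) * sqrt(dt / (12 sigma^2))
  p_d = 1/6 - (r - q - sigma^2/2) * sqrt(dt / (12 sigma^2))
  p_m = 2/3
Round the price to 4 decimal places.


Answer: Price = V(0,0) = 0.4019

Derivation:
dt = T/N = 0.500000; dx = sigma*sqrt(3*dt) = 0.171464
u = exp(dx) = 1.187042; d = 1/u = 0.842430
p_u = 0.196119, p_m = 0.666667, p_d = 0.137214
Discount per step: exp(-r*dt) = 0.969476
Stock lattice S(k, j) with j the centered position index:
  k=0: S(0,+0) = 24.1900
  k=1: S(1,-1) = 20.3784; S(1,+0) = 24.1900; S(1,+1) = 28.7145
  k=2: S(2,-2) = 17.1674; S(2,-1) = 20.3784; S(2,+0) = 24.1900; S(2,+1) = 28.7145; S(2,+2) = 34.0854
  k=3: S(3,-3) = 14.4623; S(3,-2) = 17.1674; S(3,-1) = 20.3784; S(3,+0) = 24.1900; S(3,+1) = 28.7145; S(3,+2) = 34.0854; S(3,+3) = 40.4607
Terminal payoffs V(N, j) = max(K - S_T, 0):
  V(3,-3) = 7.217682; V(3,-2) = 4.512625; V(3,-1) = 1.301610; V(3,+0) = 0.000000; V(3,+1) = 0.000000; V(3,+2) = 0.000000; V(3,+3) = 0.000000
Backward induction: V(k, j) = exp(-r*dt) * [p_u * V(k+1, j+1) + p_m * V(k+1, j) + p_d * V(k+1, j-1)]
  V(2,-2) = exp(-r*dt) * [p_u*1.301610 + p_m*4.512625 + p_d*7.217682] = 4.124205
  V(2,-1) = exp(-r*dt) * [p_u*0.000000 + p_m*1.301610 + p_d*4.512625] = 1.441549
  V(2,+0) = exp(-r*dt) * [p_u*0.000000 + p_m*0.000000 + p_d*1.301610] = 0.173148
  V(2,+1) = exp(-r*dt) * [p_u*0.000000 + p_m*0.000000 + p_d*0.000000] = 0.000000
  V(2,+2) = exp(-r*dt) * [p_u*0.000000 + p_m*0.000000 + p_d*0.000000] = 0.000000
  V(1,-1) = exp(-r*dt) * [p_u*0.173148 + p_m*1.441549 + p_d*4.124205] = 1.513246
  V(1,+0) = exp(-r*dt) * [p_u*0.000000 + p_m*0.173148 + p_d*1.441549] = 0.303672
  V(1,+1) = exp(-r*dt) * [p_u*0.000000 + p_m*0.000000 + p_d*0.173148] = 0.023033
  V(0,+0) = exp(-r*dt) * [p_u*0.023033 + p_m*0.303672 + p_d*1.513246] = 0.401949


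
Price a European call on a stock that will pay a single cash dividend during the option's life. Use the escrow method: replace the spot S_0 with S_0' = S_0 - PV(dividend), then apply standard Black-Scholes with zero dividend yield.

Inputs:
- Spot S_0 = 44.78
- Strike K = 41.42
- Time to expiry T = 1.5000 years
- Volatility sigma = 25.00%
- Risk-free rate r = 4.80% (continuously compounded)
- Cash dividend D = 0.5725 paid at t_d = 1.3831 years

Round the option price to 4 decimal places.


PV(D) = D * exp(-r * t_d) = 0.5725 * 0.93576697 = 0.53572659
S_0' = S_0 - PV(D) = 44.7800 - 0.53572659 = 44.24427341
d1 = (ln(S_0'/K) + (r + sigma^2/2)*T) / (sigma*sqrt(T)) = 0.60367542
d2 = d1 - sigma*sqrt(T) = 0.29748920
exp(-rT) = 0.93053090
N(d1) = 0.72697027; N(d2) = 0.61695347
C = S_0' * N(d1) - K * exp(-rT) * N(d2) = 44.24427341 * 0.72697027 - 41.4200 * 0.93053090 * 0.61695347 = 8.3853

Answer: Price = 8.3853


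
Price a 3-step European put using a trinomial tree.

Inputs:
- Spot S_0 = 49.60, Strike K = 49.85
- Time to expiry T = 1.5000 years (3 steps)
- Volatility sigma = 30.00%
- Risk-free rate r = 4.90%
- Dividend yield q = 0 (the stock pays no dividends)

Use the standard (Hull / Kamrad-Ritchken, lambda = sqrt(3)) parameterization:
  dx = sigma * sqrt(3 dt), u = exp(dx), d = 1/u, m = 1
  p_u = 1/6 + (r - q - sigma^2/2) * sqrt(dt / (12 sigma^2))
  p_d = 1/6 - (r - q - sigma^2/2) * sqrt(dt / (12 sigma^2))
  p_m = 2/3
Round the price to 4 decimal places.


dt = T/N = 0.500000; dx = sigma*sqrt(3*dt) = 0.367423
u = exp(dx) = 1.444009; d = 1/u = 0.692516
p_u = 0.169388, p_m = 0.666667, p_d = 0.163945
Discount per step: exp(-r*dt) = 0.975798
Stock lattice S(k, j) with j the centered position index:
  k=0: S(0,+0) = 49.6000
  k=1: S(1,-1) = 34.3488; S(1,+0) = 49.6000; S(1,+1) = 71.6229
  k=2: S(2,-2) = 23.7871; S(2,-1) = 34.3488; S(2,+0) = 49.6000; S(2,+1) = 71.6229; S(2,+2) = 103.4241
  k=3: S(3,-3) = 16.4730; S(3,-2) = 23.7871; S(3,-1) = 34.3488; S(3,+0) = 49.6000; S(3,+1) = 71.6229; S(3,+2) = 103.4241; S(3,+3) = 149.3453
Terminal payoffs V(N, j) = max(K - S_T, 0):
  V(3,-3) = 33.377037; V(3,-2) = 26.062888; V(3,-1) = 15.501190; V(3,+0) = 0.250000; V(3,+1) = 0.000000; V(3,+2) = 0.000000; V(3,+3) = 0.000000
Backward induction: V(k, j) = exp(-r*dt) * [p_u * V(k+1, j+1) + p_m * V(k+1, j) + p_d * V(k+1, j-1)]
  V(2,-2) = exp(-r*dt) * [p_u*15.501190 + p_m*26.062888 + p_d*33.377037] = 24.856473
  V(2,-1) = exp(-r*dt) * [p_u*0.250000 + p_m*15.501190 + p_d*26.062888] = 14.294806
  V(2,+0) = exp(-r*dt) * [p_u*0.000000 + p_m*0.250000 + p_d*15.501190] = 2.642469
  V(2,+1) = exp(-r*dt) * [p_u*0.000000 + p_m*0.000000 + p_d*0.250000] = 0.039994
  V(2,+2) = exp(-r*dt) * [p_u*0.000000 + p_m*0.000000 + p_d*0.000000] = 0.000000
  V(1,-1) = exp(-r*dt) * [p_u*2.642469 + p_m*14.294806 + p_d*24.856473] = 13.712464
  V(1,+0) = exp(-r*dt) * [p_u*0.039994 + p_m*2.642469 + p_d*14.294806] = 4.012463
  V(1,+1) = exp(-r*dt) * [p_u*0.000000 + p_m*0.039994 + p_d*2.642469] = 0.448752
  V(0,+0) = exp(-r*dt) * [p_u*0.448752 + p_m*4.012463 + p_d*13.712464] = 4.878090

Answer: Price = V(0,0) = 4.8781
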